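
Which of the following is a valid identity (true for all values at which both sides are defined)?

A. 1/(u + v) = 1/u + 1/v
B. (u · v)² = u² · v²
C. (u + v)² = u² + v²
A: fails at (5, 5) — LHS = 1/10, RHS = 2/5.
B: holds — e.g. at (5, 5), both sides equal 625.
C: fails at (4, 6) — LHS = 100, RHS = 52.

Answer: B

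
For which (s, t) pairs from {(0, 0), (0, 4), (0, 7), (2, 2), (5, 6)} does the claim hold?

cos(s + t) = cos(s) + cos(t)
Testing each pair:
(0, 0): LHS = 1, RHS = 2 → fails
(0, 4): LHS = cos(4) ≈ -0.6536, RHS = cos(4) + 1 ≈ 0.3464 → fails
(0, 7): LHS = cos(7) ≈ 0.7539, RHS = cos(7) + 1 ≈ 1.754 → fails
(2, 2): LHS = cos(4) ≈ -0.6536, RHS = 2·cos(2) ≈ -0.8323 → fails
(5, 6): LHS = cos(11) ≈ 0.004426, RHS = cos(5) + cos(6) ≈ 1.244 → fails

No pair satisfies the claim.

Answer: None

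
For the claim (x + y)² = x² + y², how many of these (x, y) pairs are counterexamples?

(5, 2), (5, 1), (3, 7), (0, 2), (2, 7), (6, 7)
Testing each pair:
(5, 2): LHS = 49, RHS = 29 → counterexample
(5, 1): LHS = 36, RHS = 26 → counterexample
(3, 7): LHS = 100, RHS = 58 → counterexample
(0, 2): LHS = 4, RHS = 4 → satisfies claim
(2, 7): LHS = 81, RHS = 53 → counterexample
(6, 7): LHS = 169, RHS = 85 → counterexample

That makes 5 counterexamples.

Answer: 5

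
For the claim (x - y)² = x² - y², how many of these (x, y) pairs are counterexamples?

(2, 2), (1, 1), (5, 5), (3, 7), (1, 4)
2

Testing each pair:
(2, 2): LHS = 0, RHS = 0 → satisfies claim
(1, 1): LHS = 0, RHS = 0 → satisfies claim
(5, 5): LHS = 0, RHS = 0 → satisfies claim
(3, 7): LHS = 16, RHS = -40 → counterexample
(1, 4): LHS = 9, RHS = -15 → counterexample

That makes 2 counterexamples.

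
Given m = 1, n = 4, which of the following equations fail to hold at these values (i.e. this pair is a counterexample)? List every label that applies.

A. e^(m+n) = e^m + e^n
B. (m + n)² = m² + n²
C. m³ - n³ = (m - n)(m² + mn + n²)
A, B

Evaluating each claim at the given values:
A. LHS = e^5 ≈ 148.4, RHS = e + e^4 ≈ 57.32 → fails here (LHS ≠ RHS)
B. LHS = 25, RHS = 17 → fails here (LHS ≠ RHS)
C. LHS = -63, RHS = -63 → holds here (LHS = RHS)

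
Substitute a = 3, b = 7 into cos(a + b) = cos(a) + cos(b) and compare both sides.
LHS = cos(3 + 7) = cos(10) ≈ -0.8391
RHS = cos(3) + cos(7) ≈ -0.2361

LHS ≠ RHS (they differ by about 0.603), so the equation does not hold here.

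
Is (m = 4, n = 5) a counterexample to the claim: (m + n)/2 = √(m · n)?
Yes

Substituting m = 4, n = 5:
LHS = (4 + 5)/2 = 9/2
RHS = √(4 · 5) = 2·√(5) ≈ 4.472

Since LHS ≠ RHS, this pair disproves the claim.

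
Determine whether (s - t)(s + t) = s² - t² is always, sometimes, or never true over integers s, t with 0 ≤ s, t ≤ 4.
Always true

The identity holds for every pair in the range. For instance at (s, t) = (4, 0): both sides equal 16.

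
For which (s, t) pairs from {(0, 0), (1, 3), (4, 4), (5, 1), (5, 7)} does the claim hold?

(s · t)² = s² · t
Testing each pair:
(0, 0): LHS = 0, RHS = 0 → holds
(1, 3): LHS = 9, RHS = 3 → fails
(4, 4): LHS = 256, RHS = 64 → fails
(5, 1): LHS = 25, RHS = 25 → holds
(5, 7): LHS = 1225, RHS = 175 → fails

2 of 5 pairs satisfy the claim.

Answer: (0, 0), (5, 1)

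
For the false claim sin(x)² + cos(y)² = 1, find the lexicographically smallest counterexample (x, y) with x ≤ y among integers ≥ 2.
Substituting (2, 3) into the claim:
LHS = sin(2)² + cos(3)² ≈ 1.807
RHS = 1

Since LHS ≠ RHS, this pair disproves the claim, and no lexicographically smaller pair (x ≤ y, integers ≥ 2) does.

For instance (6, 8) is also a counterexample (LHS = cos(8)² + sin(6)² ≈ 0.09924, RHS = 1), but it's lexicographically larger.

Answer: (x, y) = (2, 3)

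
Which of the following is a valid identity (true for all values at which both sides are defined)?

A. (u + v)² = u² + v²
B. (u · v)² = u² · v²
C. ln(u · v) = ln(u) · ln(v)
A: fails at (3, 7) — LHS = 100, RHS = 58.
B: holds — e.g. at (1, 3), both sides equal 9.
C: fails at (6, 7) — LHS = ln(42) ≈ 3.738, RHS = ln(6)·ln(7) ≈ 3.487.

Answer: B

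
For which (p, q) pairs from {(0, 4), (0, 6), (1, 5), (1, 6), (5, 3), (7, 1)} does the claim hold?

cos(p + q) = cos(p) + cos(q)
None

Testing each pair:
(0, 4): LHS = cos(4) ≈ -0.6536, RHS = cos(4) + 1 ≈ 0.3464 → fails
(0, 6): LHS = cos(6) ≈ 0.9602, RHS = cos(6) + 1 ≈ 1.96 → fails
(1, 5): LHS = cos(6) ≈ 0.9602, RHS = cos(5) + cos(1) ≈ 0.824 → fails
(1, 6): LHS = cos(7) ≈ 0.7539, RHS = cos(1) + cos(6) ≈ 1.5 → fails
(5, 3): LHS = cos(8) ≈ -0.1455, RHS = cos(3) + cos(5) ≈ -0.7063 → fails
(7, 1): LHS = cos(8) ≈ -0.1455, RHS = cos(1) + cos(7) ≈ 1.294 → fails

No pair satisfies the claim.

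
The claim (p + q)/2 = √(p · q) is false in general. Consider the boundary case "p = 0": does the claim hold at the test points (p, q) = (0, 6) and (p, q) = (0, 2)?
At (0, 6): LHS = 3 ≠ RHS = 0
At (0, 2): LHS = 1 ≠ RHS = 0

Answer: No, fails at both test points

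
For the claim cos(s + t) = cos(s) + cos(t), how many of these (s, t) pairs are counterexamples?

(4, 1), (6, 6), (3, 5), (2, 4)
Testing each pair:
(4, 1): LHS = cos(5) ≈ 0.2837, RHS = cos(4) + cos(1) ≈ -0.1133 → counterexample
(6, 6): LHS = cos(12) ≈ 0.8439, RHS = 2·cos(6) ≈ 1.92 → counterexample
(3, 5): LHS = cos(8) ≈ -0.1455, RHS = cos(3) + cos(5) ≈ -0.7063 → counterexample
(2, 4): LHS = cos(6) ≈ 0.9602, RHS = cos(4) + cos(2) ≈ -1.07 → counterexample

That makes 4 counterexamples.

Answer: 4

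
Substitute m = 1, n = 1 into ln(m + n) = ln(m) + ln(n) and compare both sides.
LHS = ln(1 + 1) = ln(2) ≈ 0.6931
RHS = ln(1) + ln(1) = 0

LHS ≠ RHS (they differ by about 0.6931), so the equation does not hold here.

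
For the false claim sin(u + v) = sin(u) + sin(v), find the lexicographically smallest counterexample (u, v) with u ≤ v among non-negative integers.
At (0, 1): both sides equal sin(1) ≈ 0.8415, so it holds there.

Substituting (1, 1) into the claim:
LHS = sin(1 + 1) = sin(2) ≈ 0.9093
RHS = sin(1) + sin(1) = 2·sin(1) ≈ 1.683

Since LHS ≠ RHS, this pair disproves the claim, and no lexicographically smaller pair (u ≤ v, non-negative integers) does.

For instance (2, 5) is also a counterexample (LHS = sin(7) ≈ 0.657, RHS = sin(5) + sin(2) ≈ -0.04963), but it's lexicographically larger.

Answer: (u, v) = (1, 1)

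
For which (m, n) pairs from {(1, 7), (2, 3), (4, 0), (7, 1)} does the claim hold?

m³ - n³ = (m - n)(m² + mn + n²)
All pairs

Testing each pair:
(1, 7): LHS = -342, RHS = -342 → holds
(2, 3): LHS = -19, RHS = -19 → holds
(4, 0): LHS = 64, RHS = 64 → holds
(7, 1): LHS = 342, RHS = 342 → holds

Every pair satisfies the claim.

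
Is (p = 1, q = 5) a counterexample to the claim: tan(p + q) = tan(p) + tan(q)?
Yes

Substituting p = 1, q = 5:
LHS = tan(1 + 5) = tan(6) ≈ -0.291
RHS = tan(1) + tan(5) ≈ -1.823

Since LHS ≠ RHS, this pair disproves the claim.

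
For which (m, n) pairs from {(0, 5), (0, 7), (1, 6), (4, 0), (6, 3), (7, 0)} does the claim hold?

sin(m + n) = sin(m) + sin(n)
(0, 5), (0, 7), (4, 0), (7, 0)

Testing each pair:
(0, 5): LHS = sin(5) ≈ -0.9589, RHS = sin(5) ≈ -0.9589 → holds
(0, 7): LHS = sin(7) ≈ 0.657, RHS = sin(7) ≈ 0.657 → holds
(1, 6): LHS = sin(7) ≈ 0.657, RHS = sin(6) + sin(1) ≈ 0.5621 → fails
(4, 0): LHS = sin(4) ≈ -0.7568, RHS = sin(4) ≈ -0.7568 → holds
(6, 3): LHS = sin(9) ≈ 0.4121, RHS = sin(6) + sin(3) ≈ -0.1383 → fails
(7, 0): LHS = sin(7) ≈ 0.657, RHS = sin(7) ≈ 0.657 → holds

4 of 6 pairs satisfy the claim.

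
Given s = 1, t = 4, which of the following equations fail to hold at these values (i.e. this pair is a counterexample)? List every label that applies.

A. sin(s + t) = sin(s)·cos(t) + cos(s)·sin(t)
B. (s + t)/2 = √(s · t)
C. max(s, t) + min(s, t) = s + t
Evaluating each claim at the given values:
A. LHS = sin(5) ≈ -0.9589, RHS = sin(1)·cos(4) + sin(4)·cos(1) ≈ -0.9589 → holds here (LHS = RHS)
B. LHS = 5/2, RHS = 2 → fails here (LHS ≠ RHS)
C. LHS = 5, RHS = 5 → holds here (LHS = RHS)

Answer: B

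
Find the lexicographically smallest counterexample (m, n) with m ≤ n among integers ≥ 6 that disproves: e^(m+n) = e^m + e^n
(m, n) = (6, 6)

Substituting (6, 6) into the claim:
LHS = e^(6+6) = e^12 ≈ 162754.8
RHS = e^6 + e^6 = 2·e^6 ≈ 806.9

Since LHS ≠ RHS, this pair disproves the claim, and no lexicographically smaller pair (m ≤ n, integers ≥ 6) does.

For instance (7, 9) is also a counterexample (LHS = e^16 ≈ 8886110.5, RHS = e^7 + e^9 ≈ 9200), but it's lexicographically larger.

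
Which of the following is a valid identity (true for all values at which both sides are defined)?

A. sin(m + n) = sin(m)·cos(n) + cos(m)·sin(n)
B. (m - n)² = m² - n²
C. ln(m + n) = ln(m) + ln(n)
A

A: holds — e.g. at (2, 5), both sides equal sin(7) ≈ 0.657.
B: fails at (4, 6) — LHS = 4, RHS = -20.
C: fails at (1, 5) — LHS = ln(6) ≈ 1.792, RHS = ln(5) ≈ 1.609.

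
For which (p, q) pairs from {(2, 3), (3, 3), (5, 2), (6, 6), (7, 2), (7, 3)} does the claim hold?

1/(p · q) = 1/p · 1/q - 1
None

Testing each pair:
(2, 3): LHS = 1/6, RHS = -5/6 → fails
(3, 3): LHS = 1/9, RHS = -8/9 → fails
(5, 2): LHS = 1/10, RHS = -9/10 → fails
(6, 6): LHS = 1/36, RHS = -35/36 → fails
(7, 2): LHS = 1/14, RHS = -13/14 → fails
(7, 3): LHS = 1/21, RHS = -20/21 → fails

No pair satisfies the claim.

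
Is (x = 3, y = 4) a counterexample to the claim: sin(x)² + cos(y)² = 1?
Yes

Substituting x = 3, y = 4:
LHS = sin(3)² + cos(4)² ≈ 0.4472
RHS = 1

Since LHS ≠ RHS, this pair disproves the claim.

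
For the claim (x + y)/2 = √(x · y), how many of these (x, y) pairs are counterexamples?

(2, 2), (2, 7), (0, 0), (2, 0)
2

Testing each pair:
(2, 2): LHS = 2, RHS = 2 → satisfies claim
(2, 7): LHS = 9/2, RHS = √(14) ≈ 3.742 → counterexample
(0, 0): LHS = 0, RHS = 0 → satisfies claim
(2, 0): LHS = 1, RHS = 0 → counterexample

That makes 2 counterexamples.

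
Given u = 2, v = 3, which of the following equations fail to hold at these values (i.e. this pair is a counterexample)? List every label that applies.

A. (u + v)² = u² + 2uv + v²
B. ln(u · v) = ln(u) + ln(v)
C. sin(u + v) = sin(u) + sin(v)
Evaluating each claim at the given values:
A. LHS = 25, RHS = 25 → holds here (LHS = RHS)
B. LHS = ln(6) ≈ 1.792, RHS = ln(2) + ln(3) ≈ 1.792 → holds here (LHS = RHS)
C. LHS = sin(5) ≈ -0.9589, RHS = sin(3) + sin(2) ≈ 1.05 → fails here (LHS ≠ RHS)

Answer: C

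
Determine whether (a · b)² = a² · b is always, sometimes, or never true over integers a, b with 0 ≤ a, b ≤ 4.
Sometimes true

It holds at (a, b) = (1, 0) (both sides equal 0), but fails at (a, b) = (4, 4) (LHS = 256, RHS = 64).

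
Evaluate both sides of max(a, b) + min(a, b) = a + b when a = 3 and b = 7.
LHS = max(3, 7) + min(3, 7) = 10
RHS = 3 + 7 = 10

LHS = RHS: the two sides agree.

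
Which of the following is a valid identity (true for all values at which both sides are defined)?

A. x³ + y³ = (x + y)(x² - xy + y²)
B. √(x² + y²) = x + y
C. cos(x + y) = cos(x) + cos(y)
A

A: holds — e.g. at (4, 5), both sides equal 189.
B: fails at (6, 7) — LHS = √(85) ≈ 9.22, RHS = 13.
C: fails at (0, 1) — LHS = cos(1) ≈ 0.5403, RHS = cos(1) + 1 ≈ 1.54.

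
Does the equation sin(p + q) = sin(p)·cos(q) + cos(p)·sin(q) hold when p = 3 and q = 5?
Substituting p = 3, q = 5:

LHS = sin(3 + 5) = sin(8) ≈ 0.9894
RHS = sin(3)·cos(5) + cos(3)·sin(5) = sin(3)·cos(5) + sin(5)·cos(3) ≈ 0.9894

LHS = RHS, so the equation holds at this point.

Answer: Holds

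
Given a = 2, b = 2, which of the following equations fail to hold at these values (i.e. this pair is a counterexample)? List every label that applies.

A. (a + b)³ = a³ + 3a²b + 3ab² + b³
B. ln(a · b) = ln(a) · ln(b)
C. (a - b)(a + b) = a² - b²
B

Evaluating each claim at the given values:
A. LHS = 64, RHS = 64 → holds here (LHS = RHS)
B. LHS = ln(4) ≈ 1.386, RHS = ln(2)² ≈ 0.4805 → fails here (LHS ≠ RHS)
C. LHS = 0, RHS = 0 → holds here (LHS = RHS)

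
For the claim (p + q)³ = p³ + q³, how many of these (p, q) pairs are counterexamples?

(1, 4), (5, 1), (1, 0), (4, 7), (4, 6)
Testing each pair:
(1, 4): LHS = 125, RHS = 65 → counterexample
(5, 1): LHS = 216, RHS = 126 → counterexample
(1, 0): LHS = 1, RHS = 1 → satisfies claim
(4, 7): LHS = 1331, RHS = 407 → counterexample
(4, 6): LHS = 1000, RHS = 280 → counterexample

That makes 4 counterexamples.

Answer: 4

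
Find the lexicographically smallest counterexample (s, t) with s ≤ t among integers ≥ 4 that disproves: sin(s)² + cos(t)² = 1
At (4, 4): both sides equal 1, so it holds there.

Substituting (4, 5) into the claim:
LHS = sin(4)² + cos(5)² ≈ 0.6532
RHS = 1

Since LHS ≠ RHS, this pair disproves the claim, and no lexicographically smaller pair (s ≤ t, integers ≥ 4) does.

For instance (4, 10) is also a counterexample (LHS = sin(4)² + cos(10)² ≈ 1.277, RHS = 1), but it's lexicographically larger.

Answer: (s, t) = (4, 5)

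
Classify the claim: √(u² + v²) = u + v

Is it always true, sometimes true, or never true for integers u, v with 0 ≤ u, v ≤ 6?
Sometimes true

It holds at (u, v) = (2, 0) (both sides equal 2), but fails at (u, v) = (1, 3) (LHS = √(10) ≈ 3.162, RHS = 4).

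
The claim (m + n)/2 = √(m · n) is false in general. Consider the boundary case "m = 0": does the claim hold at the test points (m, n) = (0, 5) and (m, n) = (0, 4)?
At (0, 5): LHS = 5/2 ≠ RHS = 0
At (0, 4): LHS = 2 ≠ RHS = 0

Answer: No, fails at both test points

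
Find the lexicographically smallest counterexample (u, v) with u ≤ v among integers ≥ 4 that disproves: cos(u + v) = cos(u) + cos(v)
Substituting (4, 4) into the claim:
LHS = cos(4 + 4) = cos(8) ≈ -0.1455
RHS = cos(4) + cos(4) = 2·cos(4) ≈ -1.307

Since LHS ≠ RHS, this pair disproves the claim, and no lexicographically smaller pair (u ≤ v, integers ≥ 4) does.

For instance (9, 11) is also a counterexample (LHS = cos(20) ≈ 0.4081, RHS = cos(9) + cos(11) ≈ -0.9067), but it's lexicographically larger.

Answer: (u, v) = (4, 4)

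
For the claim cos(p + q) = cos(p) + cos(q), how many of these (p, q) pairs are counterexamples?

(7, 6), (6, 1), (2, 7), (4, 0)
Testing each pair:
(7, 6): LHS = cos(13) ≈ 0.9074, RHS = cos(7) + cos(6) ≈ 1.714 → counterexample
(6, 1): LHS = cos(7) ≈ 0.7539, RHS = cos(1) + cos(6) ≈ 1.5 → counterexample
(2, 7): LHS = cos(9) ≈ -0.9111, RHS = cos(2) + cos(7) ≈ 0.3378 → counterexample
(4, 0): LHS = cos(4) ≈ -0.6536, RHS = cos(4) + 1 ≈ 0.3464 → counterexample

That makes 4 counterexamples.

Answer: 4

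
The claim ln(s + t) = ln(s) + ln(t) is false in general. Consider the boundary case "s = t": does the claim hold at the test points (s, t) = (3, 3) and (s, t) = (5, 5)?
At (3, 3): LHS = ln(6) ≈ 1.792 ≠ RHS = 2·ln(3) ≈ 2.197
At (5, 5): LHS = ln(10) ≈ 2.303 ≠ RHS = 2·ln(5) ≈ 3.219

Answer: No, fails at both test points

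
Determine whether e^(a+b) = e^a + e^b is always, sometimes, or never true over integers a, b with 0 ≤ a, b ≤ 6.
Never true

The claim fails for every pair in the range. For instance at (a, b) = (3, 5): LHS = e^8 ≈ 2981, RHS = e^3 + e^5 ≈ 168.5.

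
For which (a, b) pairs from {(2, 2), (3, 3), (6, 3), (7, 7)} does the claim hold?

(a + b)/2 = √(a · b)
Testing each pair:
(2, 2): LHS = 2, RHS = 2 → holds
(3, 3): LHS = 3, RHS = 3 → holds
(6, 3): LHS = 9/2, RHS = 3·√(2) ≈ 4.243 → fails
(7, 7): LHS = 7, RHS = 7 → holds

3 of 4 pairs satisfy the claim.

Answer: (2, 2), (3, 3), (7, 7)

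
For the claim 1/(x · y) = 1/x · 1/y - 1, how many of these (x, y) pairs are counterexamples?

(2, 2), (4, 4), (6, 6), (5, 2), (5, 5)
5

Testing each pair:
(2, 2): LHS = 1/4, RHS = -3/4 → counterexample
(4, 4): LHS = 1/16, RHS = -15/16 → counterexample
(6, 6): LHS = 1/36, RHS = -35/36 → counterexample
(5, 2): LHS = 1/10, RHS = -9/10 → counterexample
(5, 5): LHS = 1/25, RHS = -24/25 → counterexample

That makes 5 counterexamples.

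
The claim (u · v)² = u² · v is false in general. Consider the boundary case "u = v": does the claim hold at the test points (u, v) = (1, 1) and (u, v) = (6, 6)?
Only at (1, 1)

At (1, 1): LHS = 1, RHS = 1 → equal
At (6, 6): LHS = 1296 ≠ RHS = 216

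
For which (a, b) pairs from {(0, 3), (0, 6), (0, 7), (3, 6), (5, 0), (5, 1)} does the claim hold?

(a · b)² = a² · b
Testing each pair:
(0, 3): LHS = 0, RHS = 0 → holds
(0, 6): LHS = 0, RHS = 0 → holds
(0, 7): LHS = 0, RHS = 0 → holds
(3, 6): LHS = 324, RHS = 54 → fails
(5, 0): LHS = 0, RHS = 0 → holds
(5, 1): LHS = 25, RHS = 25 → holds

5 of 6 pairs satisfy the claim.

Answer: (0, 3), (0, 6), (0, 7), (5, 0), (5, 1)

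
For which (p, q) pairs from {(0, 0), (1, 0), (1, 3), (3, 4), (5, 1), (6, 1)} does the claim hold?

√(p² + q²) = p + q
Testing each pair:
(0, 0): LHS = 0, RHS = 0 → holds
(1, 0): LHS = 1, RHS = 1 → holds
(1, 3): LHS = √(10) ≈ 3.162, RHS = 4 → fails
(3, 4): LHS = 5, RHS = 7 → fails
(5, 1): LHS = √(26) ≈ 5.099, RHS = 6 → fails
(6, 1): LHS = √(37) ≈ 6.083, RHS = 7 → fails

2 of 6 pairs satisfy the claim.

Answer: (0, 0), (1, 0)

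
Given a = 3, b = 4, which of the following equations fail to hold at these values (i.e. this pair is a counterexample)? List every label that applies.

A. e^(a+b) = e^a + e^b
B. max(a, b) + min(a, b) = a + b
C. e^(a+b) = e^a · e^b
A

Evaluating each claim at the given values:
A. LHS = e^7 ≈ 1097, RHS = e^3 + e^4 ≈ 74.68 → fails here (LHS ≠ RHS)
B. LHS = 7, RHS = 7 → holds here (LHS = RHS)
C. LHS = e^7 ≈ 1097, RHS = e^7 ≈ 1097 → holds here (LHS = RHS)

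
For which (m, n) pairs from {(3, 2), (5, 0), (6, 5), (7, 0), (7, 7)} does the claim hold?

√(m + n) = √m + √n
Testing each pair:
(3, 2): LHS = √(5) ≈ 2.236, RHS = √(2) + √(3) ≈ 3.146 → fails
(5, 0): LHS = √(5) ≈ 2.236, RHS = √(5) ≈ 2.236 → holds
(6, 5): LHS = √(11) ≈ 3.317, RHS = √(5) + √(6) ≈ 4.686 → fails
(7, 0): LHS = √(7) ≈ 2.646, RHS = √(7) ≈ 2.646 → holds
(7, 7): LHS = √(14) ≈ 3.742, RHS = 2·√(7) ≈ 5.292 → fails

2 of 5 pairs satisfy the claim.

Answer: (5, 0), (7, 0)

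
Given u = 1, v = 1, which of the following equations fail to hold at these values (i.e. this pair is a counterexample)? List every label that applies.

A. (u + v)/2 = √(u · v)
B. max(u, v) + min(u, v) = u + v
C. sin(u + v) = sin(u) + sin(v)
C

Evaluating each claim at the given values:
A. LHS = 1, RHS = 1 → holds here (LHS = RHS)
B. LHS = 2, RHS = 2 → holds here (LHS = RHS)
C. LHS = sin(2) ≈ 0.9093, RHS = 2·sin(1) ≈ 1.683 → fails here (LHS ≠ RHS)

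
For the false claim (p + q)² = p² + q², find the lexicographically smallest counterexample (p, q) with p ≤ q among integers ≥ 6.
Substituting (6, 6) into the claim:
LHS = (6 + 6)² = 144
RHS = 6² + 6² = 72

Since LHS ≠ RHS, this pair disproves the claim, and no lexicographically smaller pair (p ≤ q, integers ≥ 6) does.

For instance (8, 11) is also a counterexample (LHS = 361, RHS = 185), but it's lexicographically larger.

Answer: (p, q) = (6, 6)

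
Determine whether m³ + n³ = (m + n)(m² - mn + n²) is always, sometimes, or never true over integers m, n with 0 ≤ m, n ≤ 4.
Always true

The identity holds for every pair in the range. For instance at (m, n) = (4, 0): both sides equal 64.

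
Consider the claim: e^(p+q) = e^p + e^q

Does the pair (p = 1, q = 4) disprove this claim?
Substituting p = 1, q = 4:
LHS = e^(1+4) = e^5 ≈ 148.4
RHS = e^1 + e^4 = e + e^4 ≈ 57.32

Since LHS ≠ RHS, this pair disproves the claim.

Answer: Yes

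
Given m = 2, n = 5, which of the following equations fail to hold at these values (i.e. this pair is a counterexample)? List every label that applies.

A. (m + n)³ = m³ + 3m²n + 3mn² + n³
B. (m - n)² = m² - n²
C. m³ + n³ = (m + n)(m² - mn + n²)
Evaluating each claim at the given values:
A. LHS = 343, RHS = 343 → holds here (LHS = RHS)
B. LHS = 9, RHS = -21 → fails here (LHS ≠ RHS)
C. LHS = 133, RHS = 133 → holds here (LHS = RHS)

Answer: B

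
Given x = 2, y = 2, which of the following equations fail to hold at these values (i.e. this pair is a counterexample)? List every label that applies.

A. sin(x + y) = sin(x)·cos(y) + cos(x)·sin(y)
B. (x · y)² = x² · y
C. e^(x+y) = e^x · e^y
Evaluating each claim at the given values:
A. LHS = sin(4) ≈ -0.7568, RHS = 2·sin(2)·cos(2) ≈ -0.7568 → holds here (LHS = RHS)
B. LHS = 16, RHS = 8 → fails here (LHS ≠ RHS)
C. LHS = e^4 ≈ 54.6, RHS = e^4 ≈ 54.6 → holds here (LHS = RHS)

Answer: B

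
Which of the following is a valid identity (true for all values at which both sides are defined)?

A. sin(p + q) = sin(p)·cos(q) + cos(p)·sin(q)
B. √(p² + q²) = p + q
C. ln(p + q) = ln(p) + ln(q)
A

A: holds — e.g. at (1, 5), both sides equal sin(6) ≈ -0.2794.
B: fails at (2, 2) — LHS = 2·√(2) ≈ 2.828, RHS = 4.
C: fails at (1, 4) — LHS = ln(5) ≈ 1.609, RHS = ln(4) ≈ 1.386.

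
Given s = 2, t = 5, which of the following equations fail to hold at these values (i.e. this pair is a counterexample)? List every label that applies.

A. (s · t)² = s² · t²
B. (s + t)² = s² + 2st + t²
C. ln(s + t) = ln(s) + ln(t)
C

Evaluating each claim at the given values:
A. LHS = 100, RHS = 100 → holds here (LHS = RHS)
B. LHS = 49, RHS = 49 → holds here (LHS = RHS)
C. LHS = ln(7) ≈ 1.946, RHS = ln(2) + ln(5) ≈ 2.303 → fails here (LHS ≠ RHS)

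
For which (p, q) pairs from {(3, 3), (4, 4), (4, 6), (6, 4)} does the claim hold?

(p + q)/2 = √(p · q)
(3, 3), (4, 4)

Testing each pair:
(3, 3): LHS = 3, RHS = 3 → holds
(4, 4): LHS = 4, RHS = 4 → holds
(4, 6): LHS = 5, RHS = 2·√(6) ≈ 4.899 → fails
(6, 4): LHS = 5, RHS = 2·√(6) ≈ 4.899 → fails

2 of 4 pairs satisfy the claim.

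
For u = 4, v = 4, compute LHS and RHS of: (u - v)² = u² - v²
LHS = (4 - 4)² = 0
RHS = 4² - 4² = 0

LHS = RHS: the two sides agree.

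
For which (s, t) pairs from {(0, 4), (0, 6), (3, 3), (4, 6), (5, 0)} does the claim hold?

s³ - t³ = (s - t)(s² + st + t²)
Testing each pair:
(0, 4): LHS = -64, RHS = -64 → holds
(0, 6): LHS = -216, RHS = -216 → holds
(3, 3): LHS = 0, RHS = 0 → holds
(4, 6): LHS = -152, RHS = -152 → holds
(5, 0): LHS = 125, RHS = 125 → holds

Every pair satisfies the claim.

Answer: All pairs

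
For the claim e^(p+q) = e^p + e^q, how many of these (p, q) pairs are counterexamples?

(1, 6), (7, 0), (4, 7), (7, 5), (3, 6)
5

Testing each pair:
(1, 6): LHS = e^7 ≈ 1097, RHS = e + e^6 ≈ 406.1 → counterexample
(7, 0): LHS = e^7 ≈ 1097, RHS = 1 + e^7 ≈ 1098 → counterexample
(4, 7): LHS = e^11 ≈ 59874.1, RHS = e^4 + e^7 ≈ 1151 → counterexample
(7, 5): LHS = e^12 ≈ 162754.8, RHS = e^5 + e^7 ≈ 1245 → counterexample
(3, 6): LHS = e^9 ≈ 8103, RHS = e^3 + e^6 ≈ 423.5 → counterexample

That makes 5 counterexamples.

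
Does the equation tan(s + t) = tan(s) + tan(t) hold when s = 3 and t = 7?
Fails

Substituting s = 3, t = 7:

LHS = tan(3 + 7) = tan(10) ≈ 0.6484
RHS = tan(3) + tan(7) ≈ 0.7289

LHS ≠ RHS, so the equation does not hold at this point.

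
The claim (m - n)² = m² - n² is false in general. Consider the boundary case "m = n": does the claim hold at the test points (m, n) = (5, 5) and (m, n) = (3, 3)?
At (5, 5): LHS = 0, RHS = 0 → equal
At (3, 3): LHS = 0, RHS = 0 → equal

So the claim does hold at both of these boundary points, even though it is not an identity.

Answer: Yes, holds at both test points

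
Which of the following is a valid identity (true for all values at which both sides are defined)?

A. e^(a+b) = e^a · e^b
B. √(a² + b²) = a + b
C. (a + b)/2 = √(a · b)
A: holds — e.g. at (0, 1), both sides equal e ≈ 2.718.
B: fails at (5, 8) — LHS = √(89) ≈ 9.434, RHS = 13.
C: fails at (2, 7) — LHS = 9/2, RHS = √(14) ≈ 3.742.

Answer: A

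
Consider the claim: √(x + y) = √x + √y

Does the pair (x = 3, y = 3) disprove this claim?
Yes

Substituting x = 3, y = 3:
LHS = √(3 + 3) = √(6) ≈ 2.449
RHS = √3 + √3 = 2·√(3) ≈ 3.464

Since LHS ≠ RHS, this pair disproves the claim.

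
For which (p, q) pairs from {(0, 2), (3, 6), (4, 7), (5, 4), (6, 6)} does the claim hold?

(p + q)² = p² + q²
Testing each pair:
(0, 2): LHS = 4, RHS = 4 → holds
(3, 6): LHS = 81, RHS = 45 → fails
(4, 7): LHS = 121, RHS = 65 → fails
(5, 4): LHS = 81, RHS = 41 → fails
(6, 6): LHS = 144, RHS = 72 → fails

1 of 5 pairs satisfies the claim.

Answer: (0, 2)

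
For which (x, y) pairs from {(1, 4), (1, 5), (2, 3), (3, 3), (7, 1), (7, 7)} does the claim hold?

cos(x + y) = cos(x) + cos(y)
Testing each pair:
(1, 4): LHS = cos(5) ≈ 0.2837, RHS = cos(4) + cos(1) ≈ -0.1133 → fails
(1, 5): LHS = cos(6) ≈ 0.9602, RHS = cos(5) + cos(1) ≈ 0.824 → fails
(2, 3): LHS = cos(5) ≈ 0.2837, RHS = cos(3) + cos(2) ≈ -1.406 → fails
(3, 3): LHS = cos(6) ≈ 0.9602, RHS = 2·cos(3) ≈ -1.98 → fails
(7, 1): LHS = cos(8) ≈ -0.1455, RHS = cos(1) + cos(7) ≈ 1.294 → fails
(7, 7): LHS = cos(14) ≈ 0.1367, RHS = 2·cos(7) ≈ 1.508 → fails

No pair satisfies the claim.

Answer: None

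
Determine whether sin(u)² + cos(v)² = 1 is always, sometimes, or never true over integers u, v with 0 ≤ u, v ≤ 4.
It holds at (u, v) = (0, 0) (both sides equal 1), but fails at (u, v) = (3, 2) (LHS = sin(3)² + cos(2)² ≈ 0.1931, RHS = 1).

Answer: Sometimes true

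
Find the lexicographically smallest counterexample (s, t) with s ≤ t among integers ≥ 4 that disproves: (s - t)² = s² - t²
Substituting (4, 5) into the claim:
LHS = (4 - 5)² = 1
RHS = 4² - 5² = -9

Since LHS ≠ RHS, this pair disproves the claim, and no lexicographically smaller pair (s ≤ t, integers ≥ 4) does.

For instance (7, 10) is also a counterexample (LHS = 9, RHS = -51), but it's lexicographically larger.

Answer: (s, t) = (4, 5)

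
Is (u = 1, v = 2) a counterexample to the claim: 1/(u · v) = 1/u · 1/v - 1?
Yes

Substituting u = 1, v = 2:
LHS = 1/(1 · 2) = 1/2
RHS = 1/1 · 1/2 - 1 = -1/2

Since LHS ≠ RHS, this pair disproves the claim.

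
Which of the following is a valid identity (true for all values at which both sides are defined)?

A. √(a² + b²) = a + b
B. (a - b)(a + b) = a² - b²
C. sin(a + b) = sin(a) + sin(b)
B

A: fails at (2, 3) — LHS = √(13) ≈ 3.606, RHS = 5.
B: holds — e.g. at (3, 7), both sides equal -40.
C: fails at (6, 7) — LHS = sin(13) ≈ 0.4202, RHS = sin(6) + sin(7) ≈ 0.3776.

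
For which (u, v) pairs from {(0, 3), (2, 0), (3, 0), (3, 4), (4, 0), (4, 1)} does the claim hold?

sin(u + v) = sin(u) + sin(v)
Testing each pair:
(0, 3): LHS = sin(3) ≈ 0.1411, RHS = sin(3) ≈ 0.1411 → holds
(2, 0): LHS = sin(2) ≈ 0.9093, RHS = sin(2) ≈ 0.9093 → holds
(3, 0): LHS = sin(3) ≈ 0.1411, RHS = sin(3) ≈ 0.1411 → holds
(3, 4): LHS = sin(7) ≈ 0.657, RHS = sin(4) + sin(3) ≈ -0.6157 → fails
(4, 0): LHS = sin(4) ≈ -0.7568, RHS = sin(4) ≈ -0.7568 → holds
(4, 1): LHS = sin(5) ≈ -0.9589, RHS = sin(4) + sin(1) ≈ 0.08467 → fails

4 of 6 pairs satisfy the claim.

Answer: (0, 3), (2, 0), (3, 0), (4, 0)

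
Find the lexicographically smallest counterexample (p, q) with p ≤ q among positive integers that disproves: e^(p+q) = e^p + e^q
Substituting (1, 1) into the claim:
LHS = e^(1+1) = e^2 ≈ 7.389
RHS = e^1 + e^1 = 2·e ≈ 5.437

Since LHS ≠ RHS, this pair disproves the claim, and no lexicographically smaller pair (p ≤ q, positive integers) does.

For instance (1, 6) is also a counterexample (LHS = e^7 ≈ 1097, RHS = e + e^6 ≈ 406.1), but it's lexicographically larger.

Answer: (p, q) = (1, 1)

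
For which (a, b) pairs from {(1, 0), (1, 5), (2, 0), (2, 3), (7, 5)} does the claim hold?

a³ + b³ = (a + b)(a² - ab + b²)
Testing each pair:
(1, 0): LHS = 1, RHS = 1 → holds
(1, 5): LHS = 126, RHS = 126 → holds
(2, 0): LHS = 8, RHS = 8 → holds
(2, 3): LHS = 35, RHS = 35 → holds
(7, 5): LHS = 468, RHS = 468 → holds

Every pair satisfies the claim.

Answer: All pairs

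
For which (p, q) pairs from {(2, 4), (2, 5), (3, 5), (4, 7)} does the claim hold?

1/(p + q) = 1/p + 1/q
None

Testing each pair:
(2, 4): LHS = 1/6, RHS = 3/4 → fails
(2, 5): LHS = 1/7, RHS = 7/10 → fails
(3, 5): LHS = 1/8, RHS = 8/15 → fails
(4, 7): LHS = 1/11, RHS = 11/28 → fails

No pair satisfies the claim.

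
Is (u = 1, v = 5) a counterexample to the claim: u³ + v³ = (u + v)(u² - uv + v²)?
Substituting u = 1, v = 5:
LHS = 1³ + 5³ = 126
RHS = (1 + 5)(1² - 1·5 + 5²) = 126

The sides agree, so this pair does not disprove the claim.

Answer: No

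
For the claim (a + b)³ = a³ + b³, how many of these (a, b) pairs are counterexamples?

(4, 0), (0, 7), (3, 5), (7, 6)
2

Testing each pair:
(4, 0): LHS = 64, RHS = 64 → satisfies claim
(0, 7): LHS = 343, RHS = 343 → satisfies claim
(3, 5): LHS = 512, RHS = 152 → counterexample
(7, 6): LHS = 2197, RHS = 559 → counterexample

That makes 2 counterexamples.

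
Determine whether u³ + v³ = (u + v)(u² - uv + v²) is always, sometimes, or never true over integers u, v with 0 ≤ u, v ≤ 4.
The identity holds for every pair in the range. For instance at (u, v) = (2, 2): both sides equal 16.

Answer: Always true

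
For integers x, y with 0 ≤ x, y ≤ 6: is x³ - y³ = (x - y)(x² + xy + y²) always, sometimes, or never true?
The identity holds for every pair in the range. For instance at (x, y) = (4, 5): both sides equal -61.

Answer: Always true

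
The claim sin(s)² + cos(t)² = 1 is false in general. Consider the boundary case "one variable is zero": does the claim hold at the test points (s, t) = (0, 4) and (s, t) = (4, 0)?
No, fails at both test points

At (0, 4): LHS = cos(4)² ≈ 0.4272 ≠ RHS = 1
At (4, 0): LHS = sin(4)² + 1 ≈ 1.573 ≠ RHS = 1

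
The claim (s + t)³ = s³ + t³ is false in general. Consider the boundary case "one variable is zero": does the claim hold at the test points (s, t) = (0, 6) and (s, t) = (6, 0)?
Yes, holds at both test points

At (0, 6): LHS = 216, RHS = 216 → equal
At (6, 0): LHS = 216, RHS = 216 → equal

So the claim does hold at both of these boundary points, even though it is not an identity.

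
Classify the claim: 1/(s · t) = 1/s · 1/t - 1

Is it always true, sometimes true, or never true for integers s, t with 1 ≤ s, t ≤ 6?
Never true

The claim fails for every pair in the range. For instance at (s, t) = (4, 5): LHS = 1/20, RHS = -19/20.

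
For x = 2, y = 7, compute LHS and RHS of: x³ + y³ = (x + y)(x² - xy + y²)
LHS = 2³ + 7³ = 351
RHS = (2 + 7)(2² - 2·7 + 7²) = 351

LHS = RHS: the two sides agree.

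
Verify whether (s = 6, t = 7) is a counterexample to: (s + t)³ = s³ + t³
Yes

Substituting s = 6, t = 7:
LHS = (6 + 7)³ = 2197
RHS = 6³ + 7³ = 559

Since LHS ≠ RHS, this pair disproves the claim.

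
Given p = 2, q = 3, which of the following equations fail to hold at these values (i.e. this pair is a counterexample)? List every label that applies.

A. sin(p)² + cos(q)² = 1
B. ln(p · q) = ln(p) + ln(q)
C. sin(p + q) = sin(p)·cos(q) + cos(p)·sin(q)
A

Evaluating each claim at the given values:
A. LHS = sin(2)² + cos(3)² ≈ 1.807, RHS = 1 → fails here (LHS ≠ RHS)
B. LHS = ln(6) ≈ 1.792, RHS = ln(2) + ln(3) ≈ 1.792 → holds here (LHS = RHS)
C. LHS = sin(5) ≈ -0.9589, RHS = sin(2)·cos(3) + sin(3)·cos(2) ≈ -0.9589 → holds here (LHS = RHS)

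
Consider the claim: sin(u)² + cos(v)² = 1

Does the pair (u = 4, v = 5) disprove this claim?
Substituting u = 4, v = 5:
LHS = sin(4)² + cos(5)² ≈ 0.6532
RHS = 1

Since LHS ≠ RHS, this pair disproves the claim.

Answer: Yes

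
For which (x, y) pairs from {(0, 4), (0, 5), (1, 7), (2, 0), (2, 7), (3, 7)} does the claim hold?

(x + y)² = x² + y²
Testing each pair:
(0, 4): LHS = 16, RHS = 16 → holds
(0, 5): LHS = 25, RHS = 25 → holds
(1, 7): LHS = 64, RHS = 50 → fails
(2, 0): LHS = 4, RHS = 4 → holds
(2, 7): LHS = 81, RHS = 53 → fails
(3, 7): LHS = 100, RHS = 58 → fails

3 of 6 pairs satisfy the claim.

Answer: (0, 4), (0, 5), (2, 0)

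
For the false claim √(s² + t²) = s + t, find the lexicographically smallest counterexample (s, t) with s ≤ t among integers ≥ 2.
(s, t) = (2, 2)

Substituting (2, 2) into the claim:
LHS = √(2² + 2²) = 2·√(2) ≈ 2.828
RHS = 2 + 2 = 4

Since LHS ≠ RHS, this pair disproves the claim, and no lexicographically smaller pair (s ≤ t, integers ≥ 2) does.

For instance (2, 9) is also a counterexample (LHS = √(85) ≈ 9.22, RHS = 11), but it's lexicographically larger.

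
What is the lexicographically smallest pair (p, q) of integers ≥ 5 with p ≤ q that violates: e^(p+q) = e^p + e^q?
Substituting (5, 5) into the claim:
LHS = e^(5+5) = e^10 ≈ 22026.5
RHS = e^5 + e^5 = 2·e^5 ≈ 296.8

Since LHS ≠ RHS, this pair disproves the claim, and no lexicographically smaller pair (p ≤ q, integers ≥ 5) does.

For instance (5, 10) is also a counterexample (LHS = e^15 ≈ 3269017.4, RHS = e^5 + e^10 ≈ 22174.9), but it's lexicographically larger.

Answer: (p, q) = (5, 5)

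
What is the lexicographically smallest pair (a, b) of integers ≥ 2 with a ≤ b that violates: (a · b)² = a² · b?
(a, b) = (2, 2)

Substituting (2, 2) into the claim:
LHS = (2 · 2)² = 16
RHS = 2² · 2 = 8

Since LHS ≠ RHS, this pair disproves the claim, and no lexicographically smaller pair (a ≤ b, integers ≥ 2) does.

For instance (4, 8) is also a counterexample (LHS = 1024, RHS = 128), but it's lexicographically larger.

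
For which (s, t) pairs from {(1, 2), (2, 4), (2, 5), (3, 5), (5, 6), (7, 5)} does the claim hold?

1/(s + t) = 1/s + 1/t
Testing each pair:
(1, 2): LHS = 1/3, RHS = 3/2 → fails
(2, 4): LHS = 1/6, RHS = 3/4 → fails
(2, 5): LHS = 1/7, RHS = 7/10 → fails
(3, 5): LHS = 1/8, RHS = 8/15 → fails
(5, 6): LHS = 1/11, RHS = 11/30 → fails
(7, 5): LHS = 1/12, RHS = 12/35 → fails

No pair satisfies the claim.

Answer: None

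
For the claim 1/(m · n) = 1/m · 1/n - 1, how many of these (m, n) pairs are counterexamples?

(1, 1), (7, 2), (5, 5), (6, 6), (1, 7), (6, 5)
Testing each pair:
(1, 1): LHS = 1, RHS = 0 → counterexample
(7, 2): LHS = 1/14, RHS = -13/14 → counterexample
(5, 5): LHS = 1/25, RHS = -24/25 → counterexample
(6, 6): LHS = 1/36, RHS = -35/36 → counterexample
(1, 7): LHS = 1/7, RHS = -6/7 → counterexample
(6, 5): LHS = 1/30, RHS = -29/30 → counterexample

That makes 6 counterexamples.

Answer: 6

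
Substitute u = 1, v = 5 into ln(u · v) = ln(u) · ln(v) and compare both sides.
LHS = ln(1 · 5) = ln(5) ≈ 1.609
RHS = ln(1) · ln(5) = 0

LHS ≠ RHS (they differ by about 1.609), so the equation does not hold here.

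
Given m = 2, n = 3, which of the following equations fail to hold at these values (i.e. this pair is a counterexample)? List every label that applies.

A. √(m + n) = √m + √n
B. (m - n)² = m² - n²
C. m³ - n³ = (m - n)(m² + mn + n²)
A, B

Evaluating each claim at the given values:
A. LHS = √(5) ≈ 2.236, RHS = √(2) + √(3) ≈ 3.146 → fails here (LHS ≠ RHS)
B. LHS = 1, RHS = -5 → fails here (LHS ≠ RHS)
C. LHS = -19, RHS = -19 → holds here (LHS = RHS)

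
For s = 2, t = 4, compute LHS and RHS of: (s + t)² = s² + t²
LHS = (2 + 4)² = 36
RHS = 2² + 4² = 20

LHS ≠ RHS, so the equation does not hold here.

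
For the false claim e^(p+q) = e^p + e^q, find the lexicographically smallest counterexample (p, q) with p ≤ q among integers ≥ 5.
(p, q) = (5, 5)

Substituting (5, 5) into the claim:
LHS = e^(5+5) = e^10 ≈ 22026.5
RHS = e^5 + e^5 = 2·e^5 ≈ 296.8

Since LHS ≠ RHS, this pair disproves the claim, and no lexicographically smaller pair (p ≤ q, integers ≥ 5) does.

For instance (9, 12) is also a counterexample (LHS = e^21 ≈ 1318815734.5, RHS = e^9 + e^12 ≈ 170857.9), but it's lexicographically larger.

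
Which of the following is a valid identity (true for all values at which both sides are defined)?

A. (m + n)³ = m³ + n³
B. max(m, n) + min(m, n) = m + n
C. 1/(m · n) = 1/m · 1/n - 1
B

A: fails at (5, 8) — LHS = 2197, RHS = 637.
B: holds — e.g. at (6, 7), both sides equal 13.
C: fails at (1, 3) — LHS = 1/3, RHS = -2/3.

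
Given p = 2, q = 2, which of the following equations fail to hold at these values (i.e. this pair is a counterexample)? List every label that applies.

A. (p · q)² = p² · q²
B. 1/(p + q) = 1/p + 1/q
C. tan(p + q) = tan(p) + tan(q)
B, C

Evaluating each claim at the given values:
A. LHS = 16, RHS = 16 → holds here (LHS = RHS)
B. LHS = 1/4, RHS = 1 → fails here (LHS ≠ RHS)
C. LHS = tan(4) ≈ 1.158, RHS = 2·tan(2) ≈ -4.37 → fails here (LHS ≠ RHS)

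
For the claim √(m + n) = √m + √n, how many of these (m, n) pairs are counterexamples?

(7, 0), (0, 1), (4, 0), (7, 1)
1

Testing each pair:
(7, 0): LHS = √(7) ≈ 2.646, RHS = √(7) ≈ 2.646 → satisfies claim
(0, 1): LHS = 1, RHS = 1 → satisfies claim
(4, 0): LHS = 2, RHS = 2 → satisfies claim
(7, 1): LHS = 2·√(2) ≈ 2.828, RHS = 1 + √(7) ≈ 3.646 → counterexample

That makes 1 counterexample.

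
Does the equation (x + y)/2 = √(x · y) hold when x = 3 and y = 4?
Substituting x = 3, y = 4:

LHS = (3 + 4)/2 = 7/2
RHS = √(3 · 4) = 2·√(3) ≈ 3.464

LHS ≠ RHS, so the equation does not hold at this point.

Answer: Fails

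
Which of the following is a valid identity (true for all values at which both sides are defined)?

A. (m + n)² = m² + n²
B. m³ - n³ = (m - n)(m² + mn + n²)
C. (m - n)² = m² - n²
A: fails at (3, 5) — LHS = 64, RHS = 34.
B: holds — e.g. at (6, 7), both sides equal -127.
C: fails at (2, 7) — LHS = 25, RHS = -45.

Answer: B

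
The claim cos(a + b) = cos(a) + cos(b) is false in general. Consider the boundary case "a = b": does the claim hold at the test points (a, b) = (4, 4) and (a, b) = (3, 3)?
At (4, 4): LHS = cos(8) ≈ -0.1455 ≠ RHS = 2·cos(4) ≈ -1.307
At (3, 3): LHS = cos(6) ≈ 0.9602 ≠ RHS = 2·cos(3) ≈ -1.98

Answer: No, fails at both test points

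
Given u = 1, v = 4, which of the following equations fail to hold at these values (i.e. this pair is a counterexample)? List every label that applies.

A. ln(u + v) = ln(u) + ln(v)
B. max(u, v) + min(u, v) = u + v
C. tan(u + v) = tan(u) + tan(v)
A, C

Evaluating each claim at the given values:
A. LHS = ln(5) ≈ 1.609, RHS = ln(4) ≈ 1.386 → fails here (LHS ≠ RHS)
B. LHS = 5, RHS = 5 → holds here (LHS = RHS)
C. LHS = tan(5) ≈ -3.381, RHS = tan(4) + tan(1) ≈ 2.715 → fails here (LHS ≠ RHS)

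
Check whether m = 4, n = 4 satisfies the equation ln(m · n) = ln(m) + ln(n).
Substituting m = 4, n = 4:

LHS = ln(4 · 4) = ln(16) ≈ 2.773
RHS = ln(4) + ln(4) = 2·ln(4) ≈ 2.773

LHS = RHS, so the equation holds at this point.

Answer: Holds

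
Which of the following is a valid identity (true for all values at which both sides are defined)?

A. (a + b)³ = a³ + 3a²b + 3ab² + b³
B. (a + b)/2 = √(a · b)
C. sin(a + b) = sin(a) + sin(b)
A: holds — e.g. at (3, 7), both sides equal 1000.
B: fails at (3, 7) — LHS = 5, RHS = √(21) ≈ 4.583.
C: fails at (1, 1) — LHS = sin(2) ≈ 0.9093, RHS = 2·sin(1) ≈ 1.683.

Answer: A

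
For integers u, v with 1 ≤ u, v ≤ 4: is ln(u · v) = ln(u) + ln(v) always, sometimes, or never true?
The identity holds for every pair in the range. For instance at (u, v) = (2, 2): both sides equal ln(4) ≈ 1.386.

Answer: Always true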